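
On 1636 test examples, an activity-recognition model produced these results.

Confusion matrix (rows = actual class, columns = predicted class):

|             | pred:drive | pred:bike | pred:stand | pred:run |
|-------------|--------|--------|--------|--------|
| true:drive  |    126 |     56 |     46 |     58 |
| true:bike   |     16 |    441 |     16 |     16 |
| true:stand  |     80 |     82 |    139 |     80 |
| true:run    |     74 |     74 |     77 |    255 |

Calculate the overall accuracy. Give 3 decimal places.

Accuracy = trace / total = (126+441+139+255=961) / 1636 = 961/1636 = 0.587

0.587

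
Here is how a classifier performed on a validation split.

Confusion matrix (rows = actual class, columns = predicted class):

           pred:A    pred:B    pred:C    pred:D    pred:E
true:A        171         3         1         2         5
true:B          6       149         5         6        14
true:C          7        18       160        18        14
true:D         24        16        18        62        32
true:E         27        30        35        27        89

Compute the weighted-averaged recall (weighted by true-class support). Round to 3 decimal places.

Per-class recall (TP/(TP+FN)):
  A: TP=171, FN=3+1+2+5=11 → 171/182 = 0.9396
  B: TP=149, FN=6+5+6+14=31 → 149/180 = 0.8278
  C: TP=160, FN=7+18+18+14=57 → 160/217 = 0.7373
  D: TP=62, FN=24+16+18+32=90 → 62/152 = 0.4079
  E: TP=89, FN=27+30+35+27=119 → 89/208 = 0.4279
Weighted-recall = Σ (supportᵢ/N)·recallᵢ with N=939: (182/939)·0.9396 + (180/939)·0.8278 + (217/939)·0.7373 + (152/939)·0.4079 + (208/939)·0.4279 = 0.672

0.672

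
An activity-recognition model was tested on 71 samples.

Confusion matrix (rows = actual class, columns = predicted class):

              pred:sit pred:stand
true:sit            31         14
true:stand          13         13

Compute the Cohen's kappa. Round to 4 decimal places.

Observed agreement pₒ = trace/N = 44/71 = 0.61972
Expected agreement pₑ = Σ (rowᵢ·colᵢ)/N² = (45·44 + 26·27)/71² = 0.53204
κ = (pₒ − pₑ)/(1 − pₑ) = (0.61972 − 0.53204)/(1 − 0.53204) = 0.1874

0.1874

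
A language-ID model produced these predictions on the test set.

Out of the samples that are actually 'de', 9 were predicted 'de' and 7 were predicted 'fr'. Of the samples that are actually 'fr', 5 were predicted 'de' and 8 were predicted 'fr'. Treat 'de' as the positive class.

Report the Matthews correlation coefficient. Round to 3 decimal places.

MCC = (TP·TN − FP·FN) / √((TP+FP)(TP+FN)(TN+FP)(TN+FN))
Numerator = 9·8 − 5·7 = 37
Denominator = √(14·16·13·15) = √43680 = 208.9976
MCC = 37 / 208.9976 = 0.177

0.177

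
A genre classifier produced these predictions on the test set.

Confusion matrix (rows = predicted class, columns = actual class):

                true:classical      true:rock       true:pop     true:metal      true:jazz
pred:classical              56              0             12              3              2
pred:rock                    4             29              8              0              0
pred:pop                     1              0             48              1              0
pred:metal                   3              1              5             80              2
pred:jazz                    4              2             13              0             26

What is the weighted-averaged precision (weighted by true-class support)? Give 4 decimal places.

Per-class precision (TP/(TP+FP)):
  classical: TP=56, FP=0+12+3+2=17 → 56/73 = 0.76712
  rock: TP=29, FP=4+8+0+0=12 → 29/41 = 0.70732
  pop: TP=48, FP=1+0+1+0=2 → 48/50 = 0.96000
  metal: TP=80, FP=3+1+5+2=11 → 80/91 = 0.87912
  jazz: TP=26, FP=4+2+13+0=19 → 26/45 = 0.57778
Weighted-precision = Σ (supportᵢ/N)·precisionᵢ with N=300: (68/300)·0.76712 + (32/300)·0.70732 + (86/300)·0.96000 + (84/300)·0.87912 + (30/300)·0.57778 = 0.8285

0.8285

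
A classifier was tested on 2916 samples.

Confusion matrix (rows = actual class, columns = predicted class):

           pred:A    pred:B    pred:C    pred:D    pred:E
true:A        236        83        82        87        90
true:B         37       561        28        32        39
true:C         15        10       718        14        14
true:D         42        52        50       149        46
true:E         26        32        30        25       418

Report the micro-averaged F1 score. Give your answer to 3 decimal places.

Micro-averaging pools counts across classes: ΣTP=2082, ΣFP=834, ΣFN=834.
Micro-F1 score = 2·TP/(2·TP+FP+FN) on pooled counts = 0.714 (equals overall accuracy in single-label multiclass).

0.714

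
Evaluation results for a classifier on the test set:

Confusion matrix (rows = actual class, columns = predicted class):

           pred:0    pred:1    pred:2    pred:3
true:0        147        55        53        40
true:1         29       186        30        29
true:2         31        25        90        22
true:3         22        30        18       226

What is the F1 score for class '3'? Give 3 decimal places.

0.737

F1 score = 2·TP/(2·TP+FP+FN).
3: TP=226, FP=40+29+22=91, FN=22+30+18=70 → 452/613 = 0.7374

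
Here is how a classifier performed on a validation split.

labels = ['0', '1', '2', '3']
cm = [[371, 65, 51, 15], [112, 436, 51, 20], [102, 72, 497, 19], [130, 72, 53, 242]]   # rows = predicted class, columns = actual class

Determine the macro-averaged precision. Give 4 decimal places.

0.6627

Per-class precision (TP/(TP+FP)):
  0: TP=371, FP=65+51+15=131 → 371/502 = 0.73904
  1: TP=436, FP=112+51+20=183 → 436/619 = 0.70436
  2: TP=497, FP=102+72+19=193 → 497/690 = 0.72029
  3: TP=242, FP=130+72+53=255 → 242/497 = 0.48692
Macro-precision = mean = (0.73904 + 0.70436 + 0.72029 + 0.48692) / 4 = 0.6627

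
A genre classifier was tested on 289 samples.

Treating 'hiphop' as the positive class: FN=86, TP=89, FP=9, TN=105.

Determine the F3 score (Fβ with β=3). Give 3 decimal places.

0.532

Fβ = (1+β²)·TP / ((1+β²)·TP + β²·FN + FP), with β²=9
= 10·89 / (10·89 + 9·86 + 9) = 0.532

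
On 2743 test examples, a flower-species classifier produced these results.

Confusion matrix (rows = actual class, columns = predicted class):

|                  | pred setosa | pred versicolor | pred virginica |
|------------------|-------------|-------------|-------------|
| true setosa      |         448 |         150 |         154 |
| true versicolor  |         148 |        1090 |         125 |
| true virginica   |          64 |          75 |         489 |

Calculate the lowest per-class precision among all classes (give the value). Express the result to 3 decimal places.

Per-class precision (TP/(TP+FP)):
  setosa: TP=448, FP=148+64=212 → 448/660 = 0.6788
  versicolor: TP=1090, FP=150+75=225 → 1090/1315 = 0.8289
  virginica: TP=489, FP=154+125=279 → 489/768 = 0.6367
Lowest is class 'virginica' with precision = 0.637.

0.637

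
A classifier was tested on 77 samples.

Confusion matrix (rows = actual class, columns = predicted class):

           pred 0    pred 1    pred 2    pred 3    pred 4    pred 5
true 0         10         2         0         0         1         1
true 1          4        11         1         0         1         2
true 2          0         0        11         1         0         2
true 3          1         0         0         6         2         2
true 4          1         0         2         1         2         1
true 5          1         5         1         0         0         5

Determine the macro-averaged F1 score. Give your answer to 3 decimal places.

Per-class F1 score (2·TP/(2·TP+FP+FN)):
  0: TP=10, FP=4+0+1+1+1=7, FN=2+0+0+1+1=4 → 20/31 = 0.6452
  1: TP=11, FP=2+0+0+0+5=7, FN=4+1+0+1+2=8 → 22/37 = 0.5946
  2: TP=11, FP=0+1+0+2+1=4, FN=0+0+1+0+2=3 → 22/29 = 0.7586
  3: TP=6, FP=0+0+1+1+0=2, FN=1+0+0+2+2=5 → 12/19 = 0.6316
  4: TP=2, FP=1+1+0+2+0=4, FN=1+0+2+1+1=5 → 4/13 = 0.3077
  5: TP=5, FP=1+2+2+2+1=8, FN=1+5+1+0+0=7 → 10/25 = 0.4000
Macro-F1 score = mean = (0.6452 + 0.5946 + 0.7586 + 0.6316 + 0.3077 + 0.4000) / 6 = 0.556

0.556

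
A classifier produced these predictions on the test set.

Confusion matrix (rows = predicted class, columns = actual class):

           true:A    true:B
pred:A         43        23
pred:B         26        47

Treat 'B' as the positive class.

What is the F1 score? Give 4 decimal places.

0.6573

Precision = TP/(TP+FP) = 47/73 = 0.6438
Recall = TP/(TP+FN) = 47/70 = 0.6714
F1 = 2·TP/(2·TP+FP+FN) = 94/143 = 0.6573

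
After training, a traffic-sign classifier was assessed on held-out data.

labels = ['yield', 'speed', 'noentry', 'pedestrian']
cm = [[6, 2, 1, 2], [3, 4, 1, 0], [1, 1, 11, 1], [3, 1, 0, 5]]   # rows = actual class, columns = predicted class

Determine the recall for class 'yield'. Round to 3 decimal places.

0.545

Treat 'yield' as positive and all other classes as negative.
recall = TP/(TP+FN).
yield: TP=6, FN=2+1+2=5 → 6/11 = 0.5455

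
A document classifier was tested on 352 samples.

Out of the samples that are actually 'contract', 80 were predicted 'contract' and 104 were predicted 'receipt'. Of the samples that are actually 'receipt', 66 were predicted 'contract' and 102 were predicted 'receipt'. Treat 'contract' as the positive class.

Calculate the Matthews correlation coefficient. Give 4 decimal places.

0.0425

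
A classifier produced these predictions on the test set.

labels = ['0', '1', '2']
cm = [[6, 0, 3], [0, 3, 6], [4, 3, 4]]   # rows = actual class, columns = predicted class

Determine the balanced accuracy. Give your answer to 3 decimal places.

Balanced accuracy = mean of per-class recall.
  0: recall = 6/9 = 0.6667
  1: recall = 3/9 = 0.3333
  2: recall = 4/11 = 0.3636
Mean = (0.6667 + 0.3333 + 0.3636) / 3 = 0.455

0.455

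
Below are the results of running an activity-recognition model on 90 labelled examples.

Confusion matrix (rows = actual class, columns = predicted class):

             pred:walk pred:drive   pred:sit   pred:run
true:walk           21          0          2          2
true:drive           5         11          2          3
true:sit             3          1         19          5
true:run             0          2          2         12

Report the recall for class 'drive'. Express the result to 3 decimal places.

Take TP from the diagonal, FP from the rest of the 'drive' prediction marginal, FN from the rest of the 'drive' actual marginal.
recall = TP/(TP+FN).
drive: TP=11, FN=5+2+3=10 → 11/21 = 0.5238

0.524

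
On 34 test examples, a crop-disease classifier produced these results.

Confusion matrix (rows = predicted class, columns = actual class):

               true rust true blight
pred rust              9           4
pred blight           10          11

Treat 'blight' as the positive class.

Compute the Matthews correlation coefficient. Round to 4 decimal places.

0.2115

MCC = (TP·TN − FP·FN) / √((TP+FP)(TP+FN)(TN+FP)(TN+FN))
Numerator = 11·9 − 10·4 = 59
Denominator = √(21·15·19·13) = √77805 = 278.9355
MCC = 59 / 278.9355 = 0.2115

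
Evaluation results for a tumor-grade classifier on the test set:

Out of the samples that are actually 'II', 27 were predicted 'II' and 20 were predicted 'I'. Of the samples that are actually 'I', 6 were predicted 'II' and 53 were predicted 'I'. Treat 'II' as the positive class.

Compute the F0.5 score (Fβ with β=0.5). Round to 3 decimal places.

Fβ = (1+β²)·TP / ((1+β²)·TP + β²·FN + FP), with β²=1/4
= 1.25·27 / (1.25·27 + 0.25·20 + 6) = 0.754

0.754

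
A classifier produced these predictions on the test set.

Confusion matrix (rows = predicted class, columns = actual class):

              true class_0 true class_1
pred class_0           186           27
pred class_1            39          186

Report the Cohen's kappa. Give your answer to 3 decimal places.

Observed agreement pₒ = trace/N = 372/438 = 0.8493
Expected agreement pₑ = Σ (rowᵢ·colᵢ)/N² = (225·213 + 213·225)/438² = 0.4996
κ = (pₒ − pₑ)/(1 − pₑ) = (0.8493 − 0.4996)/(1 − 0.4996) = 0.699

0.699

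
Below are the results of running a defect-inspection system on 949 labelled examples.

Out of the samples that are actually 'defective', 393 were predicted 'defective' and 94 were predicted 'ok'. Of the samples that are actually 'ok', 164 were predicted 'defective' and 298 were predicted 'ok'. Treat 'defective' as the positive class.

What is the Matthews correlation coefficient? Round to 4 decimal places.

0.4588

MCC = (TP·TN − FP·FN) / √((TP+FP)(TP+FN)(TN+FP)(TN+FN))
Numerator = 393·298 − 164·94 = 101698
Denominator = √(557·487·462·392) = √49126089936 = 221644.0614
MCC = 101698 / 221644.0614 = 0.4588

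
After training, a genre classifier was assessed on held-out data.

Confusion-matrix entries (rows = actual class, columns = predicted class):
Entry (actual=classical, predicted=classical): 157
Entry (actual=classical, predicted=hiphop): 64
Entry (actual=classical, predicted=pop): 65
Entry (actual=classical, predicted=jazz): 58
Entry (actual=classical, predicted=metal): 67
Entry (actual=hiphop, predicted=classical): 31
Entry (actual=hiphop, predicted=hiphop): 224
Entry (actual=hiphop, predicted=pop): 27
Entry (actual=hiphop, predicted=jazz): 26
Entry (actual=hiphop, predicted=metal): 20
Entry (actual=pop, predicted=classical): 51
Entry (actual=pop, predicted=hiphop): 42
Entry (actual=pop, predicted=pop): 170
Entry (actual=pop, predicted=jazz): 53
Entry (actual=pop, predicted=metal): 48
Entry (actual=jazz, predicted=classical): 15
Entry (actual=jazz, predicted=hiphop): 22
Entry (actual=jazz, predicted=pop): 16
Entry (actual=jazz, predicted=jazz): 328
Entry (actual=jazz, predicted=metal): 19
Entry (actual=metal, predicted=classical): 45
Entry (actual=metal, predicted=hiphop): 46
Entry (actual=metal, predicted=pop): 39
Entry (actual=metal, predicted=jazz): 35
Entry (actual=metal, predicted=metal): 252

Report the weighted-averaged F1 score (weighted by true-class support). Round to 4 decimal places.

Per-class F1 score (2·TP/(2·TP+FP+FN)):
  classical: TP=157, FP=31+51+15+45=142, FN=64+65+58+67=254 → 314/710 = 0.44225
  hiphop: TP=224, FP=64+42+22+46=174, FN=31+27+26+20=104 → 448/726 = 0.61708
  pop: TP=170, FP=65+27+16+39=147, FN=51+42+53+48=194 → 340/681 = 0.49927
  jazz: TP=328, FP=58+26+53+35=172, FN=15+22+16+19=72 → 656/900 = 0.72889
  metal: TP=252, FP=67+20+48+19=154, FN=45+46+39+35=165 → 504/823 = 0.61239
Weighted-F1 score = Σ (supportᵢ/N)·F1 scoreᵢ with N=1920: (411/1920)·0.44225 + (328/1920)·0.61708 + (364/1920)·0.49927 + (400/1920)·0.72889 + (417/1920)·0.61239 = 0.5796

0.5796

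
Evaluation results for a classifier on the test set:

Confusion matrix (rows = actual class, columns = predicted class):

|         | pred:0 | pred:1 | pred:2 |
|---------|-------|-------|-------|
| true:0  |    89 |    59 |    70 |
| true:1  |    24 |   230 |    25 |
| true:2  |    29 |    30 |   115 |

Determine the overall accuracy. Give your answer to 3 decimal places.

0.647

Accuracy = trace / total = (89+230+115=434) / 671 = 434/671 = 0.647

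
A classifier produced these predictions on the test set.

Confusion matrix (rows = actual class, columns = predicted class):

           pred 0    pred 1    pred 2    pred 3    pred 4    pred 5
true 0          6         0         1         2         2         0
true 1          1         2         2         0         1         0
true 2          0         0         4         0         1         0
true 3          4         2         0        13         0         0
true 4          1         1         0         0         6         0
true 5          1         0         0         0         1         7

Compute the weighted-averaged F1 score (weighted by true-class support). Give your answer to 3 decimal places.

0.663

Per-class F1 score (2·TP/(2·TP+FP+FN)):
  0: TP=6, FP=1+0+4+1+1=7, FN=0+1+2+2+0=5 → 12/24 = 0.5000
  1: TP=2, FP=0+0+2+1+0=3, FN=1+2+0+1+0=4 → 4/11 = 0.3636
  2: TP=4, FP=1+2+0+0+0=3, FN=0+0+0+1+0=1 → 8/12 = 0.6667
  3: TP=13, FP=2+0+0+0+0=2, FN=4+2+0+0+0=6 → 26/34 = 0.7647
  4: TP=6, FP=2+1+1+0+1=5, FN=1+1+0+0+0=2 → 12/19 = 0.6316
  5: TP=7, FP=0+0+0+0+0=0, FN=1+0+0+0+1=2 → 14/16 = 0.8750
Weighted-F1 score = Σ (supportᵢ/N)·F1 scoreᵢ with N=58: (11/58)·0.5000 + (6/58)·0.3636 + (5/58)·0.6667 + (19/58)·0.7647 + (8/58)·0.6316 + (9/58)·0.8750 = 0.663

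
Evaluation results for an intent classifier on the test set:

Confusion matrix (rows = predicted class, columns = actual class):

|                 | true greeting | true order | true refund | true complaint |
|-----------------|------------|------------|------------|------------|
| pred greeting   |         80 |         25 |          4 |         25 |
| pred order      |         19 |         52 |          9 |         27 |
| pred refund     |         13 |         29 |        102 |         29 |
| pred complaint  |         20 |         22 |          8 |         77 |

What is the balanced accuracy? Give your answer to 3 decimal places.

0.582

Balanced accuracy = mean of per-class recall.
  greeting: recall = 80/132 = 0.6061
  order: recall = 52/128 = 0.4063
  refund: recall = 102/123 = 0.8293
  complaint: recall = 77/158 = 0.4873
Mean = (0.6061 + 0.4063 + 0.8293 + 0.4873) / 4 = 0.582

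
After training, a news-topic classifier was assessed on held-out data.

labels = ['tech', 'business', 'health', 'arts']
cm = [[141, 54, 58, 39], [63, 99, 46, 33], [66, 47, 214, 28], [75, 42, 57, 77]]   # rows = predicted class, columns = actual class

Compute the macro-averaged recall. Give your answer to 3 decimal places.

Per-class recall (TP/(TP+FN)):
  tech: TP=141, FN=63+66+75=204 → 141/345 = 0.4087
  business: TP=99, FN=54+47+42=143 → 99/242 = 0.4091
  health: TP=214, FN=58+46+57=161 → 214/375 = 0.5707
  arts: TP=77, FN=39+33+28=100 → 77/177 = 0.4350
Macro-recall = mean = (0.4087 + 0.4091 + 0.5707 + 0.4350) / 4 = 0.456

0.456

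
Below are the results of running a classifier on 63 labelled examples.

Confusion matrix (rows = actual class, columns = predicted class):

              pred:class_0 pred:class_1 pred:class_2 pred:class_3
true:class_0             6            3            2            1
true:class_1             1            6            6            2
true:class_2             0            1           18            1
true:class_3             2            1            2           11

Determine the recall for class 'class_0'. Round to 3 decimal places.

0.500

Take TP from the diagonal, FP from the rest of the 'class_0' prediction marginal, FN from the rest of the 'class_0' actual marginal.
recall = TP/(TP+FN).
class_0: TP=6, FN=3+2+1=6 → 6/12 = 0.5000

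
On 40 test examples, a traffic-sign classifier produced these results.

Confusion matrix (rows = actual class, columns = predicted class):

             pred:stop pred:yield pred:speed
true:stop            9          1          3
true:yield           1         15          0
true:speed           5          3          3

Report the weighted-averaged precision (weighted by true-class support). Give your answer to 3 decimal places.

Per-class precision (TP/(TP+FP)):
  stop: TP=9, FP=1+5=6 → 9/15 = 0.6000
  yield: TP=15, FP=1+3=4 → 15/19 = 0.7895
  speed: TP=3, FP=3+0=3 → 3/6 = 0.5000
Weighted-precision = Σ (supportᵢ/N)·precisionᵢ with N=40: (13/40)·0.6000 + (16/40)·0.7895 + (11/40)·0.5000 = 0.648

0.648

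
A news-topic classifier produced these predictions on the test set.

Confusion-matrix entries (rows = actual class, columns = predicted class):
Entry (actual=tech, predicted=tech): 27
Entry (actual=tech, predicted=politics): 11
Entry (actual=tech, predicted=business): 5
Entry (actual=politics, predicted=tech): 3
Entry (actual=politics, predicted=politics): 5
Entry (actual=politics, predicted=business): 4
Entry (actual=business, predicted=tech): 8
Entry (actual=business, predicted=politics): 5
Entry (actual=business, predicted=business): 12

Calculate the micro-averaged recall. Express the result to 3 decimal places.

0.550

Micro-averaging pools counts across classes: ΣTP=44, ΣFP=36, ΣFN=36.
Micro-recall = TP/(TP+FN) on pooled counts = 0.550 (equals overall accuracy in single-label multiclass).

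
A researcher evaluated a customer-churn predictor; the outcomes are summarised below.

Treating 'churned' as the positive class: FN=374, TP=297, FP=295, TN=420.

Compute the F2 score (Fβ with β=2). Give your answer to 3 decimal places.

0.453

Fβ = (1+β²)·TP / ((1+β²)·TP + β²·FN + FP), with β²=4
= 5·297 / (5·297 + 4·374 + 295) = 0.453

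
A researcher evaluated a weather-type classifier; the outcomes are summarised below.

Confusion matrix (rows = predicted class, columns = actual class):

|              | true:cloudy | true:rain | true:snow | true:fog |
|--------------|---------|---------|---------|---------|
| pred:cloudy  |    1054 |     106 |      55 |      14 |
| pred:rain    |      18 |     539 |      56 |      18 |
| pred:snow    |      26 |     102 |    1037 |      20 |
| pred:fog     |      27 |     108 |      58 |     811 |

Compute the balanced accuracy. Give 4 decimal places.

Balanced accuracy = mean of per-class recall.
  cloudy: recall = 1054/1125 = 0.93689
  rain: recall = 539/855 = 0.63041
  snow: recall = 1037/1206 = 0.85987
  fog: recall = 811/863 = 0.93975
Mean = (0.93689 + 0.63041 + 0.85987 + 0.93975) / 4 = 0.8417

0.8417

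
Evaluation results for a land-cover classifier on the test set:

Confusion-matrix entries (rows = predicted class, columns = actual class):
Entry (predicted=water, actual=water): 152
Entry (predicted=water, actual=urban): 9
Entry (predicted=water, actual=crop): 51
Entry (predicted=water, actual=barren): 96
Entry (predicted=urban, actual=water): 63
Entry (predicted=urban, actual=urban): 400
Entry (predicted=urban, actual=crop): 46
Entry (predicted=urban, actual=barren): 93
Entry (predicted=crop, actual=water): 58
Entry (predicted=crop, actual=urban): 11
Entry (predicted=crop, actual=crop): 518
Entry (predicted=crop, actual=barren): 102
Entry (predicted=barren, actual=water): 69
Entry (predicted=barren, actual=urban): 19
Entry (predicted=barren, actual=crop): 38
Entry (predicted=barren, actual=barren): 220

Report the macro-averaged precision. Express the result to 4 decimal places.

0.6364

Per-class precision (TP/(TP+FP)):
  water: TP=152, FP=9+51+96=156 → 152/308 = 0.49351
  urban: TP=400, FP=63+46+93=202 → 400/602 = 0.66445
  crop: TP=518, FP=58+11+102=171 → 518/689 = 0.75181
  barren: TP=220, FP=69+19+38=126 → 220/346 = 0.63584
Macro-precision = mean = (0.49351 + 0.66445 + 0.75181 + 0.63584) / 4 = 0.6364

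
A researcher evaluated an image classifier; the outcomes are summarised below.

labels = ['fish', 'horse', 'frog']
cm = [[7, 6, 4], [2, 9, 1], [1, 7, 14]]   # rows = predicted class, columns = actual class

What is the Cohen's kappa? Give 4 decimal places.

0.3877

Observed agreement pₒ = trace/N = 30/51 = 0.58824
Expected agreement pₑ = Σ (rowᵢ·colᵢ)/N² = (10·17 + 22·12 + 19·22)/51² = 0.32757
κ = (pₒ − pₑ)/(1 − pₑ) = (0.58824 − 0.32757)/(1 − 0.32757) = 0.3877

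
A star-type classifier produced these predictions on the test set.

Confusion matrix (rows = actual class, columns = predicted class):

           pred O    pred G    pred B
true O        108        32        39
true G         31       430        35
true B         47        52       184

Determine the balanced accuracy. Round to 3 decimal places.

0.707

Balanced accuracy = mean of per-class recall.
  O: recall = 108/179 = 0.6034
  G: recall = 430/496 = 0.8669
  B: recall = 184/283 = 0.6502
Mean = (0.6034 + 0.8669 + 0.6502) / 3 = 0.707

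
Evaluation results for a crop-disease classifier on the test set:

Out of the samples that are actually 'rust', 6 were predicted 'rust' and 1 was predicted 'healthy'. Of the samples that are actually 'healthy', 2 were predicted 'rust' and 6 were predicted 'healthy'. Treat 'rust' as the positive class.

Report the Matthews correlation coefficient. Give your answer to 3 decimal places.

MCC = (TP·TN − FP·FN) / √((TP+FP)(TP+FN)(TN+FP)(TN+FN))
Numerator = 6·6 − 2·1 = 34
Denominator = √(8·7·8·7) = √3136 = 56.0000
MCC = 34 / 56.0000 = 0.607

0.607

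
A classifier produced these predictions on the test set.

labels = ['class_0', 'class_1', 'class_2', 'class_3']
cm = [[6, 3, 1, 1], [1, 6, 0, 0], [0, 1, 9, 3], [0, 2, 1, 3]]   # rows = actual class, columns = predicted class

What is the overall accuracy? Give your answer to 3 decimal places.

0.649

Accuracy = trace / total = (6+6+9+3=24) / 37 = 24/37 = 0.649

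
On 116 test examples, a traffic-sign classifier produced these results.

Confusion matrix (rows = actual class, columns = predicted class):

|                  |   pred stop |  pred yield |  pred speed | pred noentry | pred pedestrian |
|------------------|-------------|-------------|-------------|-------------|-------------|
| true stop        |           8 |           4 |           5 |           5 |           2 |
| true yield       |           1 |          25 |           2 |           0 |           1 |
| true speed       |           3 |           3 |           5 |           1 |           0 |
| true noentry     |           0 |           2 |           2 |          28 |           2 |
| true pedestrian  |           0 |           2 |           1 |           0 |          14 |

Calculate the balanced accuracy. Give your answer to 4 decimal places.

0.6518

Balanced accuracy = mean of per-class recall.
  stop: recall = 8/24 = 0.33333
  yield: recall = 25/29 = 0.86207
  speed: recall = 5/12 = 0.41667
  noentry: recall = 28/34 = 0.82353
  pedestrian: recall = 14/17 = 0.82353
Mean = (0.33333 + 0.86207 + 0.41667 + 0.82353 + 0.82353) / 5 = 0.6518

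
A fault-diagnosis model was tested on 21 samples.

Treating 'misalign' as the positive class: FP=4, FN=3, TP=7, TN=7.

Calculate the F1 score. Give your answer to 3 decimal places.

0.667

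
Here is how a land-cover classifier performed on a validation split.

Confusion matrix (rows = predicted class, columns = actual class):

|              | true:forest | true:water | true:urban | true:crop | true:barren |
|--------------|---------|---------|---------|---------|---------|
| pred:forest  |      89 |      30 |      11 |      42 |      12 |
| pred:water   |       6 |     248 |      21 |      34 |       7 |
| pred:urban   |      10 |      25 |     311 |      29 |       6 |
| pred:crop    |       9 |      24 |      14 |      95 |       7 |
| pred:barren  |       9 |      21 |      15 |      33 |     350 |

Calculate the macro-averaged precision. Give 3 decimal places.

0.708

Per-class precision (TP/(TP+FP)):
  forest: TP=89, FP=30+11+42+12=95 → 89/184 = 0.4837
  water: TP=248, FP=6+21+34+7=68 → 248/316 = 0.7848
  urban: TP=311, FP=10+25+29+6=70 → 311/381 = 0.8163
  crop: TP=95, FP=9+24+14+7=54 → 95/149 = 0.6376
  barren: TP=350, FP=9+21+15+33=78 → 350/428 = 0.8178
Macro-precision = mean = (0.4837 + 0.7848 + 0.8163 + 0.6376 + 0.8178) / 5 = 0.708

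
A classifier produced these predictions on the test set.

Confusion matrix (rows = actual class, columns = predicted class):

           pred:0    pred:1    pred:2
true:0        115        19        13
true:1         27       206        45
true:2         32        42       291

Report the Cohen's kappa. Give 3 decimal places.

Observed agreement pₒ = trace/N = 612/790 = 0.7747
Expected agreement pₑ = Σ (rowᵢ·colᵢ)/N² = (147·174 + 278·267 + 365·349)/790² = 0.3640
κ = (pₒ − pₑ)/(1 − pₑ) = (0.7747 − 0.3640)/(1 − 0.3640) = 0.646

0.646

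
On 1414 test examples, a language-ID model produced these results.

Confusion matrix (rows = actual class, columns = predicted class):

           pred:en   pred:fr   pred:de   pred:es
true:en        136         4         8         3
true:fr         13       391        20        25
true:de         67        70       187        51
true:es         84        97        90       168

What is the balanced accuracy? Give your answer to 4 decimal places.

0.6632

Balanced accuracy = mean of per-class recall.
  en: recall = 136/151 = 0.90066
  fr: recall = 391/449 = 0.87082
  de: recall = 187/375 = 0.49867
  es: recall = 168/439 = 0.38269
Mean = (0.90066 + 0.87082 + 0.49867 + 0.38269) / 4 = 0.6632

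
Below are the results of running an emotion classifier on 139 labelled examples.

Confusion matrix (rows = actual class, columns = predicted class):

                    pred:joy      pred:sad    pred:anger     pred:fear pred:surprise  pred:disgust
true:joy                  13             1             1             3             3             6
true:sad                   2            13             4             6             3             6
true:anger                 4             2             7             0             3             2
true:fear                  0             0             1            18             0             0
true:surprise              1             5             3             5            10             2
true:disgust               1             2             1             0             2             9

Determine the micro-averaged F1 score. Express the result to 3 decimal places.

Micro-averaging pools counts across classes: ΣTP=70, ΣFP=69, ΣFN=69.
Micro-F1 score = 2·TP/(2·TP+FP+FN) on pooled counts = 0.504 (equals overall accuracy in single-label multiclass).

0.504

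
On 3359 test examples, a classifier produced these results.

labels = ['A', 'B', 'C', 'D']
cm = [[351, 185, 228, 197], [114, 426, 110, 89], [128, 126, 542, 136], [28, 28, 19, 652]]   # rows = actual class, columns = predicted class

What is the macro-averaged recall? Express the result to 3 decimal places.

0.605

Per-class recall (TP/(TP+FN)):
  A: TP=351, FN=185+228+197=610 → 351/961 = 0.3652
  B: TP=426, FN=114+110+89=313 → 426/739 = 0.5765
  C: TP=542, FN=128+126+136=390 → 542/932 = 0.5815
  D: TP=652, FN=28+28+19=75 → 652/727 = 0.8968
Macro-recall = mean = (0.3652 + 0.5765 + 0.5815 + 0.8968) / 4 = 0.605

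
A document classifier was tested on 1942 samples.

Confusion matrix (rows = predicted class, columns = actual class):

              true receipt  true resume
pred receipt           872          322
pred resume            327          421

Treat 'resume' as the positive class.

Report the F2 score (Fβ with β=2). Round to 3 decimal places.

0.566

Fβ = (1+β²)·TP / ((1+β²)·TP + β²·FN + FP), with β²=4
= 5·421 / (5·421 + 4·322 + 327) = 0.566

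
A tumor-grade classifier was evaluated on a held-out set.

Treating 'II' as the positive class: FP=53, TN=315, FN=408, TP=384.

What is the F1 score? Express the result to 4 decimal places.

0.6249

Precision = TP/(TP+FP) = 384/437 = 0.8787
Recall = TP/(TP+FN) = 384/792 = 0.4848
F1 = 2·TP/(2·TP+FP+FN) = 768/1229 = 0.6249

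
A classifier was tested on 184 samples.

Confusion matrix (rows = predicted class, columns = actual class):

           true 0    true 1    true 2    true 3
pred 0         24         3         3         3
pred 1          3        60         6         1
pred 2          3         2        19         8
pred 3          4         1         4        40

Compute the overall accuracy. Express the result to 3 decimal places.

0.777

Accuracy = trace / total = (24+60+19+40=143) / 184 = 143/184 = 0.777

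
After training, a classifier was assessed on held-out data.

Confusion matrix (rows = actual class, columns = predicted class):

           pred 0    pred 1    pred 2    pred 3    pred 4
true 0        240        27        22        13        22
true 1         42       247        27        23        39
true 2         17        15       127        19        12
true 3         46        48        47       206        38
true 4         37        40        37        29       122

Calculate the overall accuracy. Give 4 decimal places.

Accuracy = trace / total = (240+247+127+206+122=942) / 1542 = 942/1542 = 0.6109

0.6109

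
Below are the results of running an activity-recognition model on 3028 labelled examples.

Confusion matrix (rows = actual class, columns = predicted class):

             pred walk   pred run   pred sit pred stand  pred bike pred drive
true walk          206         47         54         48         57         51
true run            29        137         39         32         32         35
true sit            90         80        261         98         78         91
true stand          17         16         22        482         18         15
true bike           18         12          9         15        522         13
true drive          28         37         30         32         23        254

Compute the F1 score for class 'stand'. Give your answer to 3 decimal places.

F1 score = 2·TP/(2·TP+FP+FN).
stand: TP=482, FP=48+32+98+15+32=225, FN=17+16+22+18+15=88 → 964/1277 = 0.7549

0.755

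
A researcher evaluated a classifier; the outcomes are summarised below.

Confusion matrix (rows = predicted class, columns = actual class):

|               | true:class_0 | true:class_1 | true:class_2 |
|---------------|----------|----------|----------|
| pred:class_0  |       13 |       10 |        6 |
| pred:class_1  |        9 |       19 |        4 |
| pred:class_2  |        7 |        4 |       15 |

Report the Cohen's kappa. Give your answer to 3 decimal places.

Observed agreement pₒ = trace/N = 47/87 = 0.5402
Expected agreement pₑ = Σ (rowᵢ·colᵢ)/N² = (29·29 + 33·32 + 25·26)/87² = 0.3365
κ = (pₒ − pₑ)/(1 − pₑ) = (0.5402 − 0.3365)/(1 − 0.3365) = 0.307

0.307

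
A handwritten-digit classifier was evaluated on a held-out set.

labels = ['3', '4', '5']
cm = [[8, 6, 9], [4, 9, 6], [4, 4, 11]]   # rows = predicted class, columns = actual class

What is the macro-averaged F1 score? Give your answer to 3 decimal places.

Per-class F1 score (2·TP/(2·TP+FP+FN)):
  3: TP=8, FP=6+9=15, FN=4+4=8 → 16/39 = 0.4103
  4: TP=9, FP=4+6=10, FN=6+4=10 → 18/38 = 0.4737
  5: TP=11, FP=4+4=8, FN=9+6=15 → 22/45 = 0.4889
Macro-F1 score = mean = (0.4103 + 0.4737 + 0.4889) / 3 = 0.458

0.458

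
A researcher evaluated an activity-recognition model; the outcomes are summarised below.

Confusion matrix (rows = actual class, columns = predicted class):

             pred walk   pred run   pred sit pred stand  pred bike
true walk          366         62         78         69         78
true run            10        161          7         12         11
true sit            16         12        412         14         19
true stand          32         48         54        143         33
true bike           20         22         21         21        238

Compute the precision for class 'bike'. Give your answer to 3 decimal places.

0.628

One-vs-rest for 'bike': TP = diagonal; FP = other classes predicted 'bike'; FN = 'bike' predicted as other.
precision = TP/(TP+FP).
bike: TP=238, FP=78+11+19+33=141 → 238/379 = 0.6280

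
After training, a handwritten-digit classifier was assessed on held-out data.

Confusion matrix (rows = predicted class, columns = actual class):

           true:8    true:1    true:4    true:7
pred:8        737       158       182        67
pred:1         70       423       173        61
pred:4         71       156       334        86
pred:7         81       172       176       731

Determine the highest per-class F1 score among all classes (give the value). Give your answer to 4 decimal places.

0.7009

Per-class F1 score (2·TP/(2·TP+FP+FN)):
  8: TP=737, FP=158+182+67=407, FN=70+71+81=222 → 1474/2103 = 0.70090
  1: TP=423, FP=70+173+61=304, FN=158+156+172=486 → 846/1636 = 0.51711
  4: TP=334, FP=71+156+86=313, FN=182+173+176=531 → 668/1512 = 0.44180
  7: TP=731, FP=81+172+176=429, FN=67+61+86=214 → 1462/2105 = 0.69454
Highest is class '8' with F1 score = 0.7009.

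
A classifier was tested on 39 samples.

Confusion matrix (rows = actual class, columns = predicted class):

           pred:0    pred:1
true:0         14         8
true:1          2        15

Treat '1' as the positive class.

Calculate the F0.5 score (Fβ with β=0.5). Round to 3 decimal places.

0.688

Fβ = (1+β²)·TP / ((1+β²)·TP + β²·FN + FP), with β²=1/4
= 1.25·15 / (1.25·15 + 0.25·2 + 8) = 0.688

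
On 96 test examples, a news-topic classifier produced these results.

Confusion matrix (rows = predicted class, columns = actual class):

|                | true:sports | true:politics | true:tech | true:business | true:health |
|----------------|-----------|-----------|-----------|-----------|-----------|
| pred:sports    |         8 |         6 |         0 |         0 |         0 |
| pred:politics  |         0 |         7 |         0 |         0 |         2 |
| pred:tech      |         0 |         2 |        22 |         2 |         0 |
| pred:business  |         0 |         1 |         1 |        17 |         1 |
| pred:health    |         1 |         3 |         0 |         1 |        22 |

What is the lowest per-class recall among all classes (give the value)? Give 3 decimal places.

0.368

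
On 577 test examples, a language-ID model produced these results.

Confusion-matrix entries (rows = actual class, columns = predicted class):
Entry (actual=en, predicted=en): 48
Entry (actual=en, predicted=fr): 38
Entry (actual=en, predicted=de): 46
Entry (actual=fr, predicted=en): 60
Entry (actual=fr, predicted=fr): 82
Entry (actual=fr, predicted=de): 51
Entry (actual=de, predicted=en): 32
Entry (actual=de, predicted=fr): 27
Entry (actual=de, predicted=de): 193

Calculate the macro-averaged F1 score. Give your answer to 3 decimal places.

0.516

Per-class F1 score (2·TP/(2·TP+FP+FN)):
  en: TP=48, FP=60+32=92, FN=38+46=84 → 96/272 = 0.3529
  fr: TP=82, FP=38+27=65, FN=60+51=111 → 164/340 = 0.4824
  de: TP=193, FP=46+51=97, FN=32+27=59 → 386/542 = 0.7122
Macro-F1 score = mean = (0.3529 + 0.4824 + 0.7122) / 3 = 0.516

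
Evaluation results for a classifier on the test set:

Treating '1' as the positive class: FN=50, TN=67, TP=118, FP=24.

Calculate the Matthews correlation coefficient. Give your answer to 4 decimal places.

MCC = (TP·TN − FP·FN) / √((TP+FP)(TP+FN)(TN+FP)(TN+FN))
Numerator = 118·67 − 24·50 = 6706
Denominator = √(142·168·91·117) = √253994832 = 15937.2153
MCC = 6706 / 15937.2153 = 0.4208

0.4208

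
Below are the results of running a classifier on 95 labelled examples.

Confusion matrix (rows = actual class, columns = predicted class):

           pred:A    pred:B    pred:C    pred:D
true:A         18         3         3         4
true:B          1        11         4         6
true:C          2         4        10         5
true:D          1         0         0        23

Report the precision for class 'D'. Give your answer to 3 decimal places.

Treat 'D' as positive and all other classes as negative.
precision = TP/(TP+FP).
D: TP=23, FP=4+6+5=15 → 23/38 = 0.6053

0.605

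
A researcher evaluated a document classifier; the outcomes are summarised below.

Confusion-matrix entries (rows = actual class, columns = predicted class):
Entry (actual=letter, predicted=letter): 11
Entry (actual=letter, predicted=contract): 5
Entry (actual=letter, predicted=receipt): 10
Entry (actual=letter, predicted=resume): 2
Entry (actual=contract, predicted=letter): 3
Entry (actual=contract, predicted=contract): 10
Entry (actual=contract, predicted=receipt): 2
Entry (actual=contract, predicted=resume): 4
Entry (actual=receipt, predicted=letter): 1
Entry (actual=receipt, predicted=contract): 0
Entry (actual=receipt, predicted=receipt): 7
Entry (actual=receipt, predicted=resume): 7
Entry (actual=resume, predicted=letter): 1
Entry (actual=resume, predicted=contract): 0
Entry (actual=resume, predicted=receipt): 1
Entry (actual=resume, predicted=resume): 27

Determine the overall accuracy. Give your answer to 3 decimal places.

0.604

Accuracy = trace / total = (11+10+7+27=55) / 91 = 55/91 = 0.604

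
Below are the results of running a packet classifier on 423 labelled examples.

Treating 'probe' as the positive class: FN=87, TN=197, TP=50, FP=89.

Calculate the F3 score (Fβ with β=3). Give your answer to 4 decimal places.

Fβ = (1+β²)·TP / ((1+β²)·TP + β²·FN + FP), with β²=9
= 10·50 / (10·50 + 9·87 + 89) = 0.3644

0.3644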